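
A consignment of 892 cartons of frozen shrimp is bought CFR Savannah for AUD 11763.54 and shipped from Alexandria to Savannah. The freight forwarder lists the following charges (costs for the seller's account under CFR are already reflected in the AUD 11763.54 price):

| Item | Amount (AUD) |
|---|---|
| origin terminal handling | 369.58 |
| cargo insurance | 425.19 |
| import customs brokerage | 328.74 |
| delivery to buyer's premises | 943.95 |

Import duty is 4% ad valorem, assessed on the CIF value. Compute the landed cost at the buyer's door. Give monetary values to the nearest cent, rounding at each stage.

CFR: the seller pays costs through ocean freight to the destination port, but not insurance.
Already in the invoice (seller's account under CFR): origin terminal — exclude.
CIF value = CFR price + insurance = 11763.54 + 425.19 = 12188.73
Import duty = 12188.73 × 4% = 487.55
Buyer bears: insurance 425.19 + brokerage 328.74 + delivery 943.95 + duty 487.55 = 2185.43
Landed cost = invoice 11763.54 + 2185.43 = 13948.97

Total landed cost: AUD 13948.97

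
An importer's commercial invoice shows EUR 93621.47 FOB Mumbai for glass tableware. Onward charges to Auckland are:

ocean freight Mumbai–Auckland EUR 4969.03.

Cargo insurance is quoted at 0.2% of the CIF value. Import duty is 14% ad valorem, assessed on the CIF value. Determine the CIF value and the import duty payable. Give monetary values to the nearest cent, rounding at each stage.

CIF value: EUR 98788.08; import duty: EUR 13830.33

Let C be the CIF value. C = FOB price + freight + 0.2% × C
C − 0.2% × C = 93621.47 + 4969.03
0.998 × C = 98590.50
C = 98590.50 / 0.998 = 98788.08
Insurance premium = 0.2% × 98788.08 = 197.58
Import duty = 98788.08 × 14% = 13830.33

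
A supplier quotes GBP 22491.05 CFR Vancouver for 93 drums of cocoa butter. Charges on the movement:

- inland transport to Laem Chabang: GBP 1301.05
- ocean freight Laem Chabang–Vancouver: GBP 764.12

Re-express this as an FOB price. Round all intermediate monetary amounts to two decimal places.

FOB price: GBP 21726.93

Not relevant to the conversion: inland to port — on the seller under both CFR and FOB; already in the CFR price and stays in the FOB price.
From CFR to FOB, the seller no longer bears: freight.
FOB price = 22491.05 − 764.12 = 21726.93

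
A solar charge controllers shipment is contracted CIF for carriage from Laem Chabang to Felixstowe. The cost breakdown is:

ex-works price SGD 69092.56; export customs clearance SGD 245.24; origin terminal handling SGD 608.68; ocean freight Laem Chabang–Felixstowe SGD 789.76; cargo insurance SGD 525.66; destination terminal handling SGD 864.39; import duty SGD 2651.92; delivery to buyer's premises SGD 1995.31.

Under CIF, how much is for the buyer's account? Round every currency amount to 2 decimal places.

Buyer's account: SGD 5511.62

CIF: the seller pays costs through ocean freight and marine insurance to the destination port.
Seller's account: goods 69092.56 + export clearance 245.24 + origin terminal 608.68 + freight 789.76 + insurance 525.66 = 71261.90
Buyer's account: destination terminal 864.39 + duty 2651.92 + delivery 1995.31 = 5511.62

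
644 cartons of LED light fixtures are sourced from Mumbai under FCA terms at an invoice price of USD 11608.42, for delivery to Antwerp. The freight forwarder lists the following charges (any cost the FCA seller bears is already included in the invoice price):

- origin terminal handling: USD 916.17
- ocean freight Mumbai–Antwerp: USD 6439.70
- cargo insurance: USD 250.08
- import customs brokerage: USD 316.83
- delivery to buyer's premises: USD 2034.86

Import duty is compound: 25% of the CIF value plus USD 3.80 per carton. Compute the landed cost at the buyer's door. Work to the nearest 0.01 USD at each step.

FCA: the seller delivers export-cleared goods to the carrier; the buyer bears costs from that point.
CIF value = FCA price + origin terminal + freight + insurance = 11608.42 + 916.17 + 6439.70 + 250.08 = 19214.37
Ad valorem component: 19214.37 × 25% = 4803.59
Specific component: 644 × 3.80 = 2447.20
Import duty = 4803.59 + 2447.20 = 7250.79
Buyer bears: origin terminal 916.17 + freight 6439.70 + insurance 250.08 + brokerage 316.83 + delivery 2034.86 + duty 7250.79 = 17208.43
Landed cost = invoice 11608.42 + 17208.43 = 28816.85

Total landed cost: USD 28816.85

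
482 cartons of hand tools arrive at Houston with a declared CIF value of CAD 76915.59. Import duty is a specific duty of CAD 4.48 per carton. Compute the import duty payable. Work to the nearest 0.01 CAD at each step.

Import duty: CAD 2159.36

Import duty = 482 × 4.48 = 2159.36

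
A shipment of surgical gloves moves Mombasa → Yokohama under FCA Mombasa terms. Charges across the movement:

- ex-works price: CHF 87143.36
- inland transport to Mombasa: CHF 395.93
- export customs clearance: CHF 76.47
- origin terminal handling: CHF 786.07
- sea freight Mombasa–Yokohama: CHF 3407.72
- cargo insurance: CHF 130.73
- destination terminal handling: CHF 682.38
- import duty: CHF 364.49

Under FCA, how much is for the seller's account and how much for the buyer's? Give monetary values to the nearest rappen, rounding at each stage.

Seller: CHF 87615.76; buyer: CHF 5371.39

FCA: the seller delivers export-cleared goods to the carrier; the buyer bears costs from that point.
Seller's account: goods 87143.36 + inland to port 395.93 + export clearance 76.47 = 87615.76
Buyer's account: origin terminal 786.07 + freight 3407.72 + insurance 130.73 + destination terminal 682.38 + duty 364.49 = 5371.39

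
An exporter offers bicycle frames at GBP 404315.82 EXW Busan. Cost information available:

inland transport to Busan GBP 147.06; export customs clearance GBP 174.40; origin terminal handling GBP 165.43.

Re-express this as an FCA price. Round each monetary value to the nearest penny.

Not relevant to the conversion: origin terminal — on the buyer under both terms; not part of either seller's price.
From EXW to FCA, the seller additionally bears: inland to port, export clearance.
FCA price = 404315.82 + 147.06 + 174.40 = 404637.28

FCA price: GBP 404637.28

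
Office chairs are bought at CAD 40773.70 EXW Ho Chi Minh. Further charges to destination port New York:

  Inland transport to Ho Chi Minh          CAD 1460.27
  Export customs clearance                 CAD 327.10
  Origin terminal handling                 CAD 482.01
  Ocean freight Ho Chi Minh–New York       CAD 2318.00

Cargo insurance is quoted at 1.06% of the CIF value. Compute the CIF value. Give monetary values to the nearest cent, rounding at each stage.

CIF value: CAD 45847.06

Let C be the CIF value. C = EXW price + pre-shipment costs + freight + 1.06% × C
C − 1.06% × C = 40773.70 + 1460.27 + 327.10 + 482.01 + 2318.00
0.9894 × C = 45361.08
C = 45361.08 / 0.9894 = 45847.06
Insurance premium = 1.06% × 45847.06 = 485.98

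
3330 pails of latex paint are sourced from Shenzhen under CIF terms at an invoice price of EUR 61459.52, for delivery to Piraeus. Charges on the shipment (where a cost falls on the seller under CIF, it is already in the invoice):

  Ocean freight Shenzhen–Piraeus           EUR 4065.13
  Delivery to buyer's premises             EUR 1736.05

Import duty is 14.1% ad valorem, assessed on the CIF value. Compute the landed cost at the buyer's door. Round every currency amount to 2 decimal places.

Total landed cost: EUR 71861.36

CIF: the seller pays costs through ocean freight and marine insurance to the destination port.
Already in the invoice (seller's account under CIF): freight — exclude.
The CIF price already equals the CIF value: 61459.52
Import duty = 61459.52 × 14.1% = 8665.79
Buyer bears: delivery 1736.05 + duty 8665.79 = 10401.84
Landed cost = invoice 61459.52 + 10401.84 = 71861.36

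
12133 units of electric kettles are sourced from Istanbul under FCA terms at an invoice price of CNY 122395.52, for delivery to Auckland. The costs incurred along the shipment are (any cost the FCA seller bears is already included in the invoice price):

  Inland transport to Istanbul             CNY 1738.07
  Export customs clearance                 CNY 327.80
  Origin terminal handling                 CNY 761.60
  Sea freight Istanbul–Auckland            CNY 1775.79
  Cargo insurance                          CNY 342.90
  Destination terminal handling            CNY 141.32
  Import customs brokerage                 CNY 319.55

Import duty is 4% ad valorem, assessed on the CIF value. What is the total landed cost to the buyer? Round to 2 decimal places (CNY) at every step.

Total landed cost: CNY 130747.71

FCA: the seller delivers export-cleared goods to the carrier; the buyer bears costs from that point.
Already in the invoice (seller's account under FCA): inland to port, export clearance — exclude.
CIF value = FCA price + origin terminal + freight + insurance = 122395.52 + 761.60 + 1775.79 + 342.90 = 125275.81
Import duty = 125275.81 × 4% = 5011.03
Buyer bears: origin terminal 761.60 + freight 1775.79 + insurance 342.90 + destination terminal 141.32 + brokerage 319.55 + duty 5011.03 = 8352.19
Landed cost = invoice 122395.52 + 8352.19 = 130747.71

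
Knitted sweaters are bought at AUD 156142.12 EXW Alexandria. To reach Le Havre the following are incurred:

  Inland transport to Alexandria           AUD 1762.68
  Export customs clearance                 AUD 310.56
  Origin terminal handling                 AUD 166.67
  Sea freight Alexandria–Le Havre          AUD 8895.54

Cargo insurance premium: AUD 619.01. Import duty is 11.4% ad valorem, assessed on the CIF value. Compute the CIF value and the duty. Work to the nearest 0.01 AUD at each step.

CIF = EXW price + pre-shipment costs + freight + insurance
CIF = 156142.12 + 1762.68 + 310.56 + 166.67 + 8895.54 + 619.01 = 167896.58
Import duty = 167896.58 × 11.4% = 19140.21

CIF value: AUD 167896.58; import duty: AUD 19140.21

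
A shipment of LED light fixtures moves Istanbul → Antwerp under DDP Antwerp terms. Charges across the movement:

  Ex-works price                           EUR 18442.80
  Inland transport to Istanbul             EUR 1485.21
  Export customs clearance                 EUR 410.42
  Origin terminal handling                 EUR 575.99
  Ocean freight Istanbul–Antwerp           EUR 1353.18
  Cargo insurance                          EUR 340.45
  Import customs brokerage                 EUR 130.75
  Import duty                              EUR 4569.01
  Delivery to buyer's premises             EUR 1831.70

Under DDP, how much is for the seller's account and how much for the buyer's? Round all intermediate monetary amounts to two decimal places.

DDP: the seller bears all costs including import duty.
Seller's account: goods 18442.80 + inland to port 1485.21 + export clearance 410.42 + origin terminal 575.99 + freight 1353.18 + insurance 340.45 + brokerage 130.75 + duty 4569.01 + delivery 1831.70 = 29139.51
Buyer's account: 0.00

Seller: EUR 29139.51; buyer: EUR 0.00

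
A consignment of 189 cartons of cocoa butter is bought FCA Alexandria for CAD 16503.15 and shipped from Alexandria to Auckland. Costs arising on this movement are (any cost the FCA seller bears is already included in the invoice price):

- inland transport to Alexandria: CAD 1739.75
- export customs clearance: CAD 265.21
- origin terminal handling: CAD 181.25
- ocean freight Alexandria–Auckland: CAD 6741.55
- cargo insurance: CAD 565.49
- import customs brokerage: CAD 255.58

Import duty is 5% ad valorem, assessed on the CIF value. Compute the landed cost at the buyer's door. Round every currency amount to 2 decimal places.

Total landed cost: CAD 25446.59

FCA: the seller delivers export-cleared goods to the carrier; the buyer bears costs from that point.
Already in the invoice (seller's account under FCA): inland to port, export clearance — exclude.
CIF value = FCA price + origin terminal + freight + insurance = 16503.15 + 181.25 + 6741.55 + 565.49 = 23991.44
Import duty = 23991.44 × 5% = 1199.57
Buyer bears: origin terminal 181.25 + freight 6741.55 + insurance 565.49 + brokerage 255.58 + duty 1199.57 = 8943.44
Landed cost = invoice 16503.15 + 8943.44 = 25446.59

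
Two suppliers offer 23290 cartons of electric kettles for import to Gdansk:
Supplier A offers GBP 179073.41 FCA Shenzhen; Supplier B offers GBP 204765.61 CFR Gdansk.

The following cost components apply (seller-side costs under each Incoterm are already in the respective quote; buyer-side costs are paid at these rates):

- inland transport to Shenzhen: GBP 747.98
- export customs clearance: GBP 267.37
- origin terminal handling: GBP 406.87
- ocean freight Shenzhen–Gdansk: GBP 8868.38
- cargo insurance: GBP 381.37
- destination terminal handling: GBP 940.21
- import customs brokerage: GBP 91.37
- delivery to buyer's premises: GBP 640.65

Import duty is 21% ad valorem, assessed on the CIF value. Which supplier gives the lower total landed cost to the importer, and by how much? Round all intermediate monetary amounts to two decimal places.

Supplier A (FCA):
CIF value = FCA price + origin terminal + freight + insurance = 179073.41 + 406.87 + 8868.38 + 381.37 = 188730.03
Import duty = 188730.03 × 21% = 39633.31
Buyer bears (A): 406.87 + 8868.38 + 381.37 + 940.21 + 91.37 + 640.65 = 11328.85
Landed cost (A) = invoice 179073.41 + 11328.85 + duty 39633.31 = 230035.57
Supplier B (CFR):
CIF value = CFR price + insurance = 204765.61 + 381.37 = 205146.98
Import duty = 205146.98 × 21% = 43080.87
Buyer bears (B): 381.37 + 940.21 + 91.37 + 640.65 = 2053.60
Landed cost (B) = invoice 204765.61 + 2053.60 + duty 43080.87 = 249900.08
Difference = |230035.57 − 249900.08| = 19864.51

Supplier A is cheaper by GBP 19864.51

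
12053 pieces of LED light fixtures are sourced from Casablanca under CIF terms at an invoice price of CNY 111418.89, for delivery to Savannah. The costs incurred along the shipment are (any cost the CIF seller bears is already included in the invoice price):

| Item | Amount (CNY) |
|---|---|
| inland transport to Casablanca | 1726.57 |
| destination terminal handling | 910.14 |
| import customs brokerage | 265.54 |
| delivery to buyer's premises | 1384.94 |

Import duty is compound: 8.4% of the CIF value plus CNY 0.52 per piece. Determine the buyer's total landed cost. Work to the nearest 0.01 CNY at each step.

Total landed cost: CNY 129606.26

CIF: the seller pays costs through ocean freight and marine insurance to the destination port.
Already in the invoice (seller's account under CIF): inland to port — exclude.
The CIF price already equals the CIF value: 111418.89
Ad valorem component: 111418.89 × 8.4% = 9359.19
Specific component: 12053 × 0.52 = 6267.56
Import duty = 9359.19 + 6267.56 = 15626.75
Buyer bears: destination terminal 910.14 + brokerage 265.54 + delivery 1384.94 + duty 15626.75 = 18187.37
Landed cost = invoice 111418.89 + 18187.37 = 129606.26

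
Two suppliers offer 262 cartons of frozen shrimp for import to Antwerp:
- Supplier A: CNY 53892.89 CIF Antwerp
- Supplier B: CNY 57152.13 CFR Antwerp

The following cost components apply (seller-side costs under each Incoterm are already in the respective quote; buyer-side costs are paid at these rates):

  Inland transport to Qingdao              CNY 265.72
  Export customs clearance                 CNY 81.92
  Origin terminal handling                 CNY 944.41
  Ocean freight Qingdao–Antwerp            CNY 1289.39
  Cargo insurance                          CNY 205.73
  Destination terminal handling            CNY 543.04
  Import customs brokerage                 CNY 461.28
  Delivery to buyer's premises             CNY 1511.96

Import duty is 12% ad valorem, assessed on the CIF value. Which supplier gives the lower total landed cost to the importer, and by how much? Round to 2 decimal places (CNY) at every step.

Supplier A (CIF):
The CIF price already equals the CIF value: 53892.89
Import duty = 53892.89 × 12% = 6467.15
Buyer bears (A): 543.04 + 461.28 + 1511.96 = 2516.28
Landed cost (A) = invoice 53892.89 + 2516.28 + duty 6467.15 = 62876.32
Supplier B (CFR):
CIF value = CFR price + insurance = 57152.13 + 205.73 = 57357.86
Import duty = 57357.86 × 12% = 6882.94
Buyer bears (B): 205.73 + 543.04 + 461.28 + 1511.96 = 2722.01
Landed cost (B) = invoice 57152.13 + 2722.01 + duty 6882.94 = 66757.08
Difference = |62876.32 − 66757.08| = 3880.76

Supplier A is cheaper by CNY 3880.76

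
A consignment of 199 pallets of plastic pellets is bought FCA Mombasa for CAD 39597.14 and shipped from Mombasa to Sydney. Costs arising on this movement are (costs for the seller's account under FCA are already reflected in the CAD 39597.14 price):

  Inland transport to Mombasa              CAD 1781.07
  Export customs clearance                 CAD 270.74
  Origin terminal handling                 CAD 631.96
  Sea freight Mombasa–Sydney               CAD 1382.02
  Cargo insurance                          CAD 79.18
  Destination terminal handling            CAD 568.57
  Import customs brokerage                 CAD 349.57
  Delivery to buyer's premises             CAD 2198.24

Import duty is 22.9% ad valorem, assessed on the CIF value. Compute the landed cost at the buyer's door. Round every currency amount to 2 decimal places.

FCA: the seller delivers export-cleared goods to the carrier; the buyer bears costs from that point.
Already in the invoice (seller's account under FCA): inland to port, export clearance — exclude.
CIF value = FCA price + origin terminal + freight + insurance = 39597.14 + 631.96 + 1382.02 + 79.18 = 41690.30
Import duty = 41690.30 × 22.9% = 9547.08
Buyer bears: origin terminal 631.96 + freight 1382.02 + insurance 79.18 + destination terminal 568.57 + brokerage 349.57 + delivery 2198.24 + duty 9547.08 = 14756.62
Landed cost = invoice 39597.14 + 14756.62 = 54353.76

Total landed cost: CAD 54353.76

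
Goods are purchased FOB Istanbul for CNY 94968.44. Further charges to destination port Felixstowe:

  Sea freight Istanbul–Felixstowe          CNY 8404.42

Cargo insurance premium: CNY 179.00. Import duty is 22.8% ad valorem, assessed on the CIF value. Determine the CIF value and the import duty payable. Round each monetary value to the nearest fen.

CIF value: CNY 103551.86; import duty: CNY 23609.82

CIF = FOB price + freight + insurance
CIF = 94968.44 + 8404.42 + 179.00 = 103551.86
Import duty = 103551.86 × 22.8% = 23609.82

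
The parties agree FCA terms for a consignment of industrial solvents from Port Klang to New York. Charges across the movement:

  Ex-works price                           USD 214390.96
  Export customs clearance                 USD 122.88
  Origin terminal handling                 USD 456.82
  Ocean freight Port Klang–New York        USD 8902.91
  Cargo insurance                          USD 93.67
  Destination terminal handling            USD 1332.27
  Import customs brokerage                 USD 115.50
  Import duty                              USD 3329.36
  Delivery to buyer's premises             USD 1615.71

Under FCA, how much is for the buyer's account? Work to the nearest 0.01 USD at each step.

Buyer's account: USD 15846.24

FCA: the seller delivers export-cleared goods to the carrier; the buyer bears costs from that point.
Seller's account: goods 214390.96 + export clearance 122.88 = 214513.84
Buyer's account: origin terminal 456.82 + freight 8902.91 + insurance 93.67 + destination terminal 1332.27 + brokerage 115.50 + duty 3329.36 + delivery 1615.71 = 15846.24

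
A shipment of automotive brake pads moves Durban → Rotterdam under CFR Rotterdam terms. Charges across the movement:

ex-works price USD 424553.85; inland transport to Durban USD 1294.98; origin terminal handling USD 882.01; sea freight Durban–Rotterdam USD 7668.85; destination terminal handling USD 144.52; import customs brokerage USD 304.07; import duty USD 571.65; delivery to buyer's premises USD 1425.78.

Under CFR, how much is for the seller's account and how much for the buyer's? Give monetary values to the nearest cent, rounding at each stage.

CFR: the seller pays costs through ocean freight to the destination port, but not insurance.
Seller's account: goods 424553.85 + inland to port 1294.98 + origin terminal 882.01 + freight 7668.85 = 434399.69
Buyer's account: destination terminal 144.52 + brokerage 304.07 + duty 571.65 + delivery 1425.78 = 2446.02

Seller: USD 434399.69; buyer: USD 2446.02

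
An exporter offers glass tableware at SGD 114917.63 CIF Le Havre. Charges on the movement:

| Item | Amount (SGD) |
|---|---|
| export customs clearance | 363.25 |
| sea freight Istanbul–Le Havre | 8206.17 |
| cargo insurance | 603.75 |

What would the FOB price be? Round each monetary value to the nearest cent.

Not relevant to the conversion: export clearance — on the seller under both CIF and FOB; already in the CIF price and stays in the FOB price.
From CIF to FOB, the seller no longer bears: freight, insurance.
FOB price = 114917.63 − 8206.17 − 603.75 = 106107.71

FOB price: SGD 106107.71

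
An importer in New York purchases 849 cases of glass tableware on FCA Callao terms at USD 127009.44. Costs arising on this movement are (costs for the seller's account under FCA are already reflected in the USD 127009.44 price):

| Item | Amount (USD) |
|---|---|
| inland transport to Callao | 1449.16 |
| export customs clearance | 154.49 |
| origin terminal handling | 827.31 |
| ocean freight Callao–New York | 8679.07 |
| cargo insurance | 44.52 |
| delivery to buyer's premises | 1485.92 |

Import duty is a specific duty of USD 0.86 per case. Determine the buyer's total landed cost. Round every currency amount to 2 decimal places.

FCA: the seller delivers export-cleared goods to the carrier; the buyer bears costs from that point.
Already in the invoice (seller's account under FCA): inland to port, export clearance — exclude.
CIF value = FCA price + origin terminal + freight + insurance = 127009.44 + 827.31 + 8679.07 + 44.52 = 136560.34
Import duty = 849 × 0.86 = 730.14
Buyer bears: origin terminal 827.31 + freight 8679.07 + insurance 44.52 + delivery 1485.92 + duty 730.14 = 11766.96
Landed cost = invoice 127009.44 + 11766.96 = 138776.40

Total landed cost: USD 138776.40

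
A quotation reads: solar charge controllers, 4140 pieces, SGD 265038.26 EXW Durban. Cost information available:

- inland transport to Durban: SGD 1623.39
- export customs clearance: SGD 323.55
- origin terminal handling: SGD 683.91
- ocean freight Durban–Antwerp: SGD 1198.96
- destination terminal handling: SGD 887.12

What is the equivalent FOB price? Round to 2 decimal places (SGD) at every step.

FOB price: SGD 267669.11

Not relevant to the conversion: freight, destination terminal — on the buyer under both terms; not part of either seller's price.
From EXW to FOB, the seller additionally bears: inland to port, export clearance, origin terminal.
FOB price = 265038.26 + 1623.39 + 323.55 + 683.91 = 267669.11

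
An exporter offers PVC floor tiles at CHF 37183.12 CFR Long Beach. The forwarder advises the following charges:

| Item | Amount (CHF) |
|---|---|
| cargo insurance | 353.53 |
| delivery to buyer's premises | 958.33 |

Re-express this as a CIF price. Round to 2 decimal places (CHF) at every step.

Not relevant to the conversion: delivery — on the buyer under both terms; not part of either seller's price.
From CFR to CIF, the seller additionally bears: insurance.
CIF price = 37183.12 + 353.53 = 37536.65

CIF price: CHF 37536.65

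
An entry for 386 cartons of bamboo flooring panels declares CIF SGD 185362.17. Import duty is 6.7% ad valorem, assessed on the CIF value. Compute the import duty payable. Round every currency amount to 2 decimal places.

Import duty = 185362.17 × 6.7% = 12419.27

Import duty: SGD 12419.27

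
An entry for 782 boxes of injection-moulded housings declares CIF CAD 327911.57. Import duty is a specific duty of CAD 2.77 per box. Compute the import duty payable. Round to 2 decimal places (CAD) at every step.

Import duty: CAD 2166.14

Import duty = 782 × 2.77 = 2166.14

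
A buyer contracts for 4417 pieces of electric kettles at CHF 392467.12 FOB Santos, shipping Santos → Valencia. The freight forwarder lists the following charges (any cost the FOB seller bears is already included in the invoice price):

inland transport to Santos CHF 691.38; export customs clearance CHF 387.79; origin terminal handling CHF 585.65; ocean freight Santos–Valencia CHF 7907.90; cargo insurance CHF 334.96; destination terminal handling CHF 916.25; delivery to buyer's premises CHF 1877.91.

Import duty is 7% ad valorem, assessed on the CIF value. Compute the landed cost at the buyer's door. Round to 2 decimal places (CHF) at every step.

Total landed cost: CHF 431553.84

FOB: the seller bears costs until goods are on board at the origin port; the buyer bears freight, insurance and all costs thereafter.
Already in the invoice (seller's account under FOB): inland to port, export clearance, origin terminal — exclude.
CIF value = FOB price + freight + insurance = 392467.12 + 7907.90 + 334.96 = 400709.98
Import duty = 400709.98 × 7% = 28049.70
Buyer bears: freight 7907.90 + insurance 334.96 + destination terminal 916.25 + delivery 1877.91 + duty 28049.70 = 39086.72
Landed cost = invoice 392467.12 + 39086.72 = 431553.84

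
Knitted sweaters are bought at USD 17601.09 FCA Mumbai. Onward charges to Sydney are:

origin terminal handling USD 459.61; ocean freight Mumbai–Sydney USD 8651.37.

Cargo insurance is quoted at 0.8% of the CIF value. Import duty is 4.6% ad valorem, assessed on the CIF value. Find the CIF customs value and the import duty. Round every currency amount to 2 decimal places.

Let C be the CIF value. C = FCA price + pre-shipment costs + freight + 0.8% × C
C − 0.8% × C = 17601.09 + 459.61 + 8651.37
0.992 × C = 26712.07
C = 26712.07 / 0.992 = 26927.49
Insurance premium = 0.8% × 26927.49 = 215.42
Import duty = 26927.49 × 4.6% = 1238.66

CIF value: USD 26927.49; import duty: USD 1238.66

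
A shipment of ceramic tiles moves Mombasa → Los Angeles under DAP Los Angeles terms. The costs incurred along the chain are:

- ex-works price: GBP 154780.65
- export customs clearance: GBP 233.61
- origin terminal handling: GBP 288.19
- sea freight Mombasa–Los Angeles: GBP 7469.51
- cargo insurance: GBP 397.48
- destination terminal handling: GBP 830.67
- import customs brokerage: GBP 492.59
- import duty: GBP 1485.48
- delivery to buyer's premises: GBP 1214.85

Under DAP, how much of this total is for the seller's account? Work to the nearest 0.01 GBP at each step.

DAP: the seller bears all costs to the named destination except import duty and clearance.
Seller's account: goods 154780.65 + export clearance 233.61 + origin terminal 288.19 + freight 7469.51 + insurance 397.48 + destination terminal 830.67 + delivery 1214.85 = 165214.96
Buyer's account: brokerage 492.59 + duty 1485.48 = 1978.07

Seller's account: GBP 165214.96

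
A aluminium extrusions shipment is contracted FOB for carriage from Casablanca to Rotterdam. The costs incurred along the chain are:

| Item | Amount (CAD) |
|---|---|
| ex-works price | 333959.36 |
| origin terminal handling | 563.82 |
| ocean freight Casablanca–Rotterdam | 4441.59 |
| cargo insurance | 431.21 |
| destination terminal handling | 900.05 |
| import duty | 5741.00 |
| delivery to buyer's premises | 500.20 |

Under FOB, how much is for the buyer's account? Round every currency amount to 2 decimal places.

Buyer's account: CAD 12014.05

FOB: the seller bears costs until goods are on board at the origin port; the buyer bears freight, insurance and all costs thereafter.
Seller's account: goods 333959.36 + origin terminal 563.82 = 334523.18
Buyer's account: freight 4441.59 + insurance 431.21 + destination terminal 900.05 + duty 5741.00 + delivery 500.20 = 12014.05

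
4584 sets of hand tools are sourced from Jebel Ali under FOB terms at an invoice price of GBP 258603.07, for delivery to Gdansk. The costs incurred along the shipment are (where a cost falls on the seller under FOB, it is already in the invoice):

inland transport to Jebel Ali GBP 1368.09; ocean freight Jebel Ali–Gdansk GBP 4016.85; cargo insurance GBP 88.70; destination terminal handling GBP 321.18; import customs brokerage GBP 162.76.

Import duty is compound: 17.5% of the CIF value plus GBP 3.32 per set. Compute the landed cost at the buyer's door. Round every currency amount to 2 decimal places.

Total landed cost: GBP 324385.45

FOB: the seller bears costs until goods are on board at the origin port; the buyer bears freight, insurance and all costs thereafter.
Already in the invoice (seller's account under FOB): inland to port — exclude.
CIF value = FOB price + freight + insurance = 258603.07 + 4016.85 + 88.70 = 262708.62
Ad valorem component: 262708.62 × 17.5% = 45974.01
Specific component: 4584 × 3.32 = 15218.88
Import duty = 45974.01 + 15218.88 = 61192.89
Buyer bears: freight 4016.85 + insurance 88.70 + destination terminal 321.18 + brokerage 162.76 + duty 61192.89 = 65782.38
Landed cost = invoice 258603.07 + 65782.38 = 324385.45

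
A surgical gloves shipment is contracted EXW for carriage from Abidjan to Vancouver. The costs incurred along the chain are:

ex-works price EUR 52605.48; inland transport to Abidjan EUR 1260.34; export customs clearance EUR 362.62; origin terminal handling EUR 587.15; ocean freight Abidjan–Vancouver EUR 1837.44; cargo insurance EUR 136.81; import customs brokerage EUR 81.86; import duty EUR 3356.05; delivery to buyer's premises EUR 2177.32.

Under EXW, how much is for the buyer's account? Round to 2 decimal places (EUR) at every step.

EXW: the seller makes goods available at their premises; the buyer bears all onward costs.
Seller's account: goods 52605.48 = 52605.48
Buyer's account: inland to port 1260.34 + export clearance 362.62 + origin terminal 587.15 + freight 1837.44 + insurance 136.81 + brokerage 81.86 + duty 3356.05 + delivery 2177.32 = 9799.59

Buyer's account: EUR 9799.59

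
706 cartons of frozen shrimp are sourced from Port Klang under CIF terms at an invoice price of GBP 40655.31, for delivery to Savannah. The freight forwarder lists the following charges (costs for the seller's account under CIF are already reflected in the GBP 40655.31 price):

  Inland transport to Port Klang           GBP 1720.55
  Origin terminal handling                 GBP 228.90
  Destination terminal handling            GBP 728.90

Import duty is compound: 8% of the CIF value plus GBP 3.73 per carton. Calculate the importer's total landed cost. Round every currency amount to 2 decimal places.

CIF: the seller pays costs through ocean freight and marine insurance to the destination port.
Already in the invoice (seller's account under CIF): inland to port, origin terminal — exclude.
The CIF price already equals the CIF value: 40655.31
Ad valorem component: 40655.31 × 8% = 3252.42
Specific component: 706 × 3.73 = 2633.38
Import duty = 3252.42 + 2633.38 = 5885.80
Buyer bears: destination terminal 728.90 + duty 5885.80 = 6614.70
Landed cost = invoice 40655.31 + 6614.70 = 47270.01

Total landed cost: GBP 47270.01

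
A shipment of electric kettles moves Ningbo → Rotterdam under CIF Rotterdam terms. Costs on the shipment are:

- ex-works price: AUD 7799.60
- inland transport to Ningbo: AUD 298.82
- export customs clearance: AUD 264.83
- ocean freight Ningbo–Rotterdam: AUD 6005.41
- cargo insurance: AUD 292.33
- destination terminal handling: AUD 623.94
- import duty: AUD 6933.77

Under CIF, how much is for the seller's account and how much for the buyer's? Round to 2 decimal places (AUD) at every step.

Seller: AUD 14660.99; buyer: AUD 7557.71

CIF: the seller pays costs through ocean freight and marine insurance to the destination port.
Seller's account: goods 7799.60 + inland to port 298.82 + export clearance 264.83 + freight 6005.41 + insurance 292.33 = 14660.99
Buyer's account: destination terminal 623.94 + duty 6933.77 = 7557.71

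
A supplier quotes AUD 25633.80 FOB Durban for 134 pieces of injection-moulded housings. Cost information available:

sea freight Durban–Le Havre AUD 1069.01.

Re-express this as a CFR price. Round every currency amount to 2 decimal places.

CFR price: AUD 26702.81

From FOB to CFR, the seller additionally bears: freight.
CFR price = 25633.80 + 1069.01 = 26702.81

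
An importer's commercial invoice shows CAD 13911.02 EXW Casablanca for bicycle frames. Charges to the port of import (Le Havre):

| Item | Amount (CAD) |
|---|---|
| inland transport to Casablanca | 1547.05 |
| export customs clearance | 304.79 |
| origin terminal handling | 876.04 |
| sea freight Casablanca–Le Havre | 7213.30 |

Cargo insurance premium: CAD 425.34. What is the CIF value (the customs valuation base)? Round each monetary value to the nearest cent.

CIF value: CAD 24277.54

CIF = EXW price + pre-shipment costs + freight + insurance
CIF = 13911.02 + 1547.05 + 304.79 + 876.04 + 7213.30 + 425.34 = 24277.54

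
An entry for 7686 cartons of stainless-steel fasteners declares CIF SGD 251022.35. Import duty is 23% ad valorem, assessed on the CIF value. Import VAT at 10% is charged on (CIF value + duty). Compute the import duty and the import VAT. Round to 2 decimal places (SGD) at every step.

Import duty = 251022.35 × 23% = 57735.14
VAT base = CIF + duty = 251022.35 + 57735.14 = 308757.49
Import VAT = 308757.49 × 10% = 30875.75

Import duty: SGD 57735.14; import VAT: SGD 30875.75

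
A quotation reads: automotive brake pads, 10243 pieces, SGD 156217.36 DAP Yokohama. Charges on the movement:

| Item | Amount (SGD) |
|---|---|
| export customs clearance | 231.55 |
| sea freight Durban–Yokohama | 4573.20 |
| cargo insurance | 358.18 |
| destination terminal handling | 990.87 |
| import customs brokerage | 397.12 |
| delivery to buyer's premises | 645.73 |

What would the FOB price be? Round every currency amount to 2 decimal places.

Not relevant to the conversion: export clearance — on the seller under both DAP and FOB; already in the DAP price and stays in the FOB price. brokerage — on the buyer under both terms; not part of either seller's price.
From DAP to FOB, the seller no longer bears: freight, insurance, destination terminal, delivery.
FOB price = 156217.36 − 4573.20 − 358.18 − 990.87 − 645.73 = 149649.38

FOB price: SGD 149649.38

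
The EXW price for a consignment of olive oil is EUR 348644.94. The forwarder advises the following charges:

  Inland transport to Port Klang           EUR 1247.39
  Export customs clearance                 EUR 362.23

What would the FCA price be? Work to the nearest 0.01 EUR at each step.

From EXW to FCA, the seller additionally bears: inland to port, export clearance.
FCA price = 348644.94 + 1247.39 + 362.23 = 350254.56

FCA price: EUR 350254.56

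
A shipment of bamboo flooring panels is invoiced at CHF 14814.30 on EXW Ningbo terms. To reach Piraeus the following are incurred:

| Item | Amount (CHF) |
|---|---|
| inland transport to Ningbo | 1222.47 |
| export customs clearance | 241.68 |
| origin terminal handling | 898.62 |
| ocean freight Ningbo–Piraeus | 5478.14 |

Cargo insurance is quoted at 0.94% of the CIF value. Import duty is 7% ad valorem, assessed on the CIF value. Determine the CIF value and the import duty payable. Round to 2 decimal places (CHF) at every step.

Let C be the CIF value. C = EXW price + pre-shipment costs + freight + 0.94% × C
C − 0.94% × C = 14814.30 + 1222.47 + 241.68 + 898.62 + 5478.14
0.9906 × C = 22655.21
C = 22655.21 / 0.9906 = 22870.19
Insurance premium = 0.94% × 22870.19 = 214.98
Import duty = 22870.19 × 7% = 1600.91

CIF value: CHF 22870.19; import duty: CHF 1600.91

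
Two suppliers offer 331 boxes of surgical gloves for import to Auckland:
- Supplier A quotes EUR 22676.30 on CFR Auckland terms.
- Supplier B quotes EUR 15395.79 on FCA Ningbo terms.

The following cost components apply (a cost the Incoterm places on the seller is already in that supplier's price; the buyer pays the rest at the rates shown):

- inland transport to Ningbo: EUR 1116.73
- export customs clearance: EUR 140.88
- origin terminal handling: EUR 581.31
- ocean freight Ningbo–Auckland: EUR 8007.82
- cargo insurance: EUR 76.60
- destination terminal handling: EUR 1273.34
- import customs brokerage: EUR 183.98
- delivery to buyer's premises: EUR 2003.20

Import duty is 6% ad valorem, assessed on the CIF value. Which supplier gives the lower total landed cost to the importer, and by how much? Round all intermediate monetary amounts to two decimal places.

Supplier A is cheaper by EUR 1387.14

Supplier A (CFR):
CIF value = CFR price + insurance = 22676.30 + 76.60 = 22752.90
Import duty = 22752.90 × 6% = 1365.17
Buyer bears (A): 76.60 + 1273.34 + 183.98 + 2003.20 = 3537.12
Landed cost (A) = invoice 22676.30 + 3537.12 + duty 1365.17 = 27578.59
Supplier B (FCA):
CIF value = FCA price + origin terminal + freight + insurance = 15395.79 + 581.31 + 8007.82 + 76.60 = 24061.52
Import duty = 24061.52 × 6% = 1443.69
Buyer bears (B): 581.31 + 8007.82 + 76.60 + 1273.34 + 183.98 + 2003.20 = 12126.25
Landed cost (B) = invoice 15395.79 + 12126.25 + duty 1443.69 = 28965.73
Difference = |27578.59 − 28965.73| = 1387.14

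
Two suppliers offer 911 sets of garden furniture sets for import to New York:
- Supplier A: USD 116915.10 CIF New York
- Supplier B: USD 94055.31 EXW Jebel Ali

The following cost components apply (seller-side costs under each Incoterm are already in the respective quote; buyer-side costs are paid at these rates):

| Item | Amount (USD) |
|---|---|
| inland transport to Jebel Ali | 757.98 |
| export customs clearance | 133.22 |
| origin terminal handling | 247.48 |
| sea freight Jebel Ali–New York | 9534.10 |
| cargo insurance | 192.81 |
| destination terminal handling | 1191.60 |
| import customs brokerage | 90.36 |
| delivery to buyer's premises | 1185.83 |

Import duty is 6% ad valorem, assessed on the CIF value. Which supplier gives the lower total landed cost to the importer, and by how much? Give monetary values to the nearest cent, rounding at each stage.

Supplier A (CIF):
The CIF price already equals the CIF value: 116915.10
Import duty = 116915.10 × 6% = 7014.91
Buyer bears (A): 1191.60 + 90.36 + 1185.83 = 2467.79
Landed cost (A) = invoice 116915.10 + 2467.79 + duty 7014.91 = 126397.80
Supplier B (EXW):
CIF value = EXW price + inland to port + export clearance + origin terminal + freight + insurance = 94055.31 + 757.98 + 133.22 + 247.48 + 9534.10 + 192.81 = 104920.90
Import duty = 104920.90 × 6% = 6295.25
Buyer bears (B): 757.98 + 133.22 + 247.48 + 9534.10 + 192.81 + 1191.60 + 90.36 + 1185.83 = 13333.38
Landed cost (B) = invoice 94055.31 + 13333.38 + duty 6295.25 = 113683.94
Difference = |126397.80 − 113683.94| = 12713.86

Supplier B is cheaper by USD 12713.86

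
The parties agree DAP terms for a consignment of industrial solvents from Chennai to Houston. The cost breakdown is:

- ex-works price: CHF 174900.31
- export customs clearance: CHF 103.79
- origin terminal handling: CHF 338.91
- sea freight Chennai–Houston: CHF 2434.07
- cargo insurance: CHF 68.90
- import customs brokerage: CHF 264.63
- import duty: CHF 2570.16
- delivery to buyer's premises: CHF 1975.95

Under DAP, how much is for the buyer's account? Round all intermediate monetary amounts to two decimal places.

DAP: the seller bears all costs to the named destination except import duty and clearance.
Seller's account: goods 174900.31 + export clearance 103.79 + origin terminal 338.91 + freight 2434.07 + insurance 68.90 + delivery 1975.95 = 179821.93
Buyer's account: brokerage 264.63 + duty 2570.16 = 2834.79

Buyer's account: CHF 2834.79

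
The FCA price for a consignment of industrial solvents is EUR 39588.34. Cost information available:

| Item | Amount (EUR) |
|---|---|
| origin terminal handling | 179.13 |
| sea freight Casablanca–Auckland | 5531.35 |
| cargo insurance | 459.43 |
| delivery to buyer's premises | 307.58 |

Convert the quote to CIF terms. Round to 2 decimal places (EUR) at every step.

CIF price: EUR 45758.25

Not relevant to the conversion: delivery — on the buyer under both terms; not part of either seller's price.
From FCA to CIF, the seller additionally bears: origin terminal, freight, insurance.
CIF price = 39588.34 + 179.13 + 5531.35 + 459.43 = 45758.25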